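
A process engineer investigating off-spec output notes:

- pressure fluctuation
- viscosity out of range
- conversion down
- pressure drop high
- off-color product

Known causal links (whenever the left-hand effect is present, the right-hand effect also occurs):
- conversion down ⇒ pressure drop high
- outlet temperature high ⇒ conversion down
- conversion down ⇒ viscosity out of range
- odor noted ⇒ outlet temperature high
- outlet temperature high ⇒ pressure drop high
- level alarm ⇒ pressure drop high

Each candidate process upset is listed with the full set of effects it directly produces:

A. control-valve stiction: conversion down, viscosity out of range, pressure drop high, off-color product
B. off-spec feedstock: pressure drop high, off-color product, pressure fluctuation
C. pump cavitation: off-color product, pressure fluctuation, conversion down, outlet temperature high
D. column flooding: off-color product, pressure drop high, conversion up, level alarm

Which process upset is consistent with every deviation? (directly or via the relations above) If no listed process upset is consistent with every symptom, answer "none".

Testing each hypothesis:
(A) control-valve stiction — does not account for pressure fluctuation
(B) off-spec feedstock — pressure fluctuation +; viscosity out of range -; conversion down -; pressure drop high +; off-color product +
(C) pump cavitation — accounts for every observation (viscosity out of range via conversion down → viscosity out of range)
(D) column flooding — fails on pressure fluctuation, viscosity out of range, conversion down (predicts conversion up, not conversion down)
(C) is the only candidate with no mismatches.

C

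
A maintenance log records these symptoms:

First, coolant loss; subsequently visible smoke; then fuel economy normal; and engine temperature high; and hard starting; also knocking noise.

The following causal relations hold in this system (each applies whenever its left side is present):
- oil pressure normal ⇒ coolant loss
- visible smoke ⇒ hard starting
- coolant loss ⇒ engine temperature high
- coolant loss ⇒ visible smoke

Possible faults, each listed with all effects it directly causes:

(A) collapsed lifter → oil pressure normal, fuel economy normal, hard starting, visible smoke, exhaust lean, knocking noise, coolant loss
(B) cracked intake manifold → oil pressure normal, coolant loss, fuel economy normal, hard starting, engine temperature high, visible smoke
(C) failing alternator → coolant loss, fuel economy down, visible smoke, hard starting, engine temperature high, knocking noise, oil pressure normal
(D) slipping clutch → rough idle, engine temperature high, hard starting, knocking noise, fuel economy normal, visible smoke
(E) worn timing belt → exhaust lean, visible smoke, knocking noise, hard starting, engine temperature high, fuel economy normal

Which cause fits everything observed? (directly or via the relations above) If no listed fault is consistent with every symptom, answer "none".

A

Per-candidate check:
(A) collapsed lifter — coolant loss yes; visible smoke yes; fuel economy normal yes; engine temperature high yes (through coolant loss → engine temperature high); hard starting yes; knocking noise yes
(B) cracked intake manifold — does not account for knocking noise
(C) failing alternator — coolant loss yes; visible smoke yes; fuel economy normal NO; engine temperature high yes; hard starting yes; knocking noise yes
(D) slipping clutch — does not account for coolant loss
(E) worn timing belt — coolant loss NO; visible smoke yes; fuel economy normal yes; engine temperature high yes; hard starting yes; knocking noise yes
(A) alone accounts for all the evidence.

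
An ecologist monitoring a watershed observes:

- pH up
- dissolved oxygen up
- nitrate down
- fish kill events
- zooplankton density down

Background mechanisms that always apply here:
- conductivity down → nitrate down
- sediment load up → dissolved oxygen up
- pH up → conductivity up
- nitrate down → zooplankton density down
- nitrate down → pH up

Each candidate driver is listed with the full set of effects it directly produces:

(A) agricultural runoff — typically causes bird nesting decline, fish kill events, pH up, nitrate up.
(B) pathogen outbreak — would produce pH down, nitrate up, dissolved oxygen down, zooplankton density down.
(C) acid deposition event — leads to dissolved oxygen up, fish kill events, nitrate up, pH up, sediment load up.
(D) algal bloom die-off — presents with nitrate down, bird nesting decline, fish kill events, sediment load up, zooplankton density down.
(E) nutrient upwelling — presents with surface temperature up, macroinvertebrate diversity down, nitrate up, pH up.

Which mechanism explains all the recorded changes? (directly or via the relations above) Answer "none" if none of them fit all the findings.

Checking each candidate against the observations:
(A) agricultural runoff — fails on dissolved oxygen up, nitrate down, zooplankton density down (predicts nitrate up, not nitrate down)
(B) pathogen outbreak — fails on pH up, dissolved oxygen up, nitrate down, fish kill events (predicts pH down, not pH up; predicts dissolved oxygen down, not dissolved oxygen up; predicts nitrate up, not nitrate down)
(C) acid deposition event — fails on nitrate down, zooplankton density down (predicts nitrate up, not nitrate down)
(D) algal bloom die-off — accounts for every observation (pH up via nitrate down → pH up)
(E) nutrient upwelling — pH up ✓; dissolved oxygen up ✗; nitrate down ✗; fish kill events ✗; zooplankton density down ✗
(D) is the only candidate with no mismatches.

D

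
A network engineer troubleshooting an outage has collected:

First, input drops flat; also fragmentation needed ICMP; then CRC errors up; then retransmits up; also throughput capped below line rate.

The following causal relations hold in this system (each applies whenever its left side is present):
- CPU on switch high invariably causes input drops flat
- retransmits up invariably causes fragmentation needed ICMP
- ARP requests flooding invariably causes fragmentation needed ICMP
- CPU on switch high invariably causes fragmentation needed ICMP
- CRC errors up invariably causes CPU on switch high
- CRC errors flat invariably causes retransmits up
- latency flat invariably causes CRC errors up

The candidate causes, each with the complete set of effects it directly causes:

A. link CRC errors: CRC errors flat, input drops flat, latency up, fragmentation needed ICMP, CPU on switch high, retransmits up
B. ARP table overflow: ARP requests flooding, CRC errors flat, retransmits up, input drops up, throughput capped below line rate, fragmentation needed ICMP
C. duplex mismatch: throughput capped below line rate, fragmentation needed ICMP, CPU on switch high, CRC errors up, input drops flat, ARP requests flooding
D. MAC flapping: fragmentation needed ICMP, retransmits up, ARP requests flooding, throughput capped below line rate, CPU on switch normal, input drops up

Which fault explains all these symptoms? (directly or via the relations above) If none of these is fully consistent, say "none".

Per-candidate check:
(A) link CRC errors — input drops flat yes; fragmentation needed ICMP yes; CRC errors up NO; retransmits up yes; throughput capped below line rate NO
(B) ARP table overflow — input drops flat NO; fragmentation needed ICMP yes; CRC errors up NO; retransmits up yes; throughput capped below line rate yes
(C) duplex mismatch — does not account for retransmits up
(D) MAC flapping — fails on input drops flat, CRC errors up (predicts input drops up, not input drops flat)
None of the listed candidates fits everything.

none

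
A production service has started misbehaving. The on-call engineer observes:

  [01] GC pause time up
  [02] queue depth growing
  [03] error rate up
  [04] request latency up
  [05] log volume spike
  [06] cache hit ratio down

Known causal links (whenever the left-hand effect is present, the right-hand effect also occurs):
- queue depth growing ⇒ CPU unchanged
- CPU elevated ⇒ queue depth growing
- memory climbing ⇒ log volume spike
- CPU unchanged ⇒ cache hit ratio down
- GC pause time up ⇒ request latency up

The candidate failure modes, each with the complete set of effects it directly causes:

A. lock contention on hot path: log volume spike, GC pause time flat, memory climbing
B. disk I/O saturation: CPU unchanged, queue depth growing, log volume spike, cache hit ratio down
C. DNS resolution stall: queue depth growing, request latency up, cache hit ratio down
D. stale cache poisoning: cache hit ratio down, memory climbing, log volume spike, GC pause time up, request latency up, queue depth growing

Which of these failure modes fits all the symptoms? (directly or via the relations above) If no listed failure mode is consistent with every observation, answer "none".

none

Per-candidate check:
(A) lock contention on hot path — fails on GC pause time up, queue depth growing, error rate up, request latency up, cache hit ratio down (predicts GC pause time flat, not GC pause time up)
(B) disk I/O saturation — does not account for GC pause time up, error rate up, request latency up
(C) DNS resolution stall — does not account for GC pause time up, error rate up, log volume spike
(D) stale cache poisoning — GC pause time up ✓; queue depth growing ✓; error rate up ✗; request latency up ✓; log volume spike ✓; cache hit ratio down ✓
No candidate is consistent with all observations.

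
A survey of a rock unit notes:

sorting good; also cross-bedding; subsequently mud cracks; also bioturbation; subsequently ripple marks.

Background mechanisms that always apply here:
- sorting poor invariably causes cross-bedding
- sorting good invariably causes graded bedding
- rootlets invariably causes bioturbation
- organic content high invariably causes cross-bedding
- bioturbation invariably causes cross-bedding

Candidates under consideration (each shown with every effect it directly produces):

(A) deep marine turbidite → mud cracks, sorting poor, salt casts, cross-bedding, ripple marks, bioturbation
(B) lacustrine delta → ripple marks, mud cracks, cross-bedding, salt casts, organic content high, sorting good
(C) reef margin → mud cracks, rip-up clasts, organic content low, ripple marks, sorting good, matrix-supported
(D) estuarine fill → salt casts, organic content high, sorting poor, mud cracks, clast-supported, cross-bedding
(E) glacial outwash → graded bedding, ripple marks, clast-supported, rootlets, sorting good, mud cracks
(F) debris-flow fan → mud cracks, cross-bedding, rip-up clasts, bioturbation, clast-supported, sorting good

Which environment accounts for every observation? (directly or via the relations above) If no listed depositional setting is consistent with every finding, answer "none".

Checking each candidate against the observations:
(A) deep marine turbidite — fails on sorting good (predicts sorting poor, not sorting good)
(B) lacustrine delta — does not account for bioturbation
(C) reef margin — does not account for cross-bedding, bioturbation
(D) estuarine fill — sorting good NO; cross-bedding yes; mud cracks yes; bioturbation NO; ripple marks NO
(E) glacial outwash — sorting good yes; cross-bedding yes (by rootlets → bioturbation → cross-bedding); mud cracks yes; bioturbation yes (by rootlets → bioturbation); ripple marks yes
(F) debris-flow fan — does not account for ripple marks
Only (E) is consistent with every observation.

E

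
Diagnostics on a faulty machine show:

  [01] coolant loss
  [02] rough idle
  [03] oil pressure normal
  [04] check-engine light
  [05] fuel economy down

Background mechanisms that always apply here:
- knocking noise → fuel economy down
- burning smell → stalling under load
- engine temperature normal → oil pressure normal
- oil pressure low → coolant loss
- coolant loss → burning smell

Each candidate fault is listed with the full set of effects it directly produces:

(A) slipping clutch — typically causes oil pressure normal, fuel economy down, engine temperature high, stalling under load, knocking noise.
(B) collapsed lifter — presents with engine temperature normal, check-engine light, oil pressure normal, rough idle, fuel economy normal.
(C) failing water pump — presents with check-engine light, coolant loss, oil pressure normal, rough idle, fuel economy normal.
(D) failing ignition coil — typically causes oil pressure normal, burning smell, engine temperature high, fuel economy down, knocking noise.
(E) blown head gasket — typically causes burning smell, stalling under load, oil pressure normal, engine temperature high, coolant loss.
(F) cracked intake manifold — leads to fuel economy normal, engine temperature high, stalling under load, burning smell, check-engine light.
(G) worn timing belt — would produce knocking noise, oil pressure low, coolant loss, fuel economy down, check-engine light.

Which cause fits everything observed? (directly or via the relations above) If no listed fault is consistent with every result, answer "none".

none

Testing each hypothesis:
(A) slipping clutch — coolant loss NO; rough idle NO; oil pressure normal yes; check-engine light NO; fuel economy down yes
(B) collapsed lifter — fails on coolant loss, fuel economy down (predicts fuel economy normal, not fuel economy down)
(C) failing water pump — coolant loss yes; rough idle yes; oil pressure normal yes; check-engine light yes; fuel economy down NO
(D) failing ignition coil — does not account for coolant loss, rough idle, check-engine light
(E) blown head gasket — does not account for rough idle, check-engine light, fuel economy down
(F) cracked intake manifold — coolant loss NO; rough idle NO; oil pressure normal NO; check-engine light yes; fuel economy down NO
(G) worn timing belt — coolant loss yes; rough idle NO; oil pressure normal NO; check-engine light yes; fuel economy down yes
None of the listed candidates fits everything.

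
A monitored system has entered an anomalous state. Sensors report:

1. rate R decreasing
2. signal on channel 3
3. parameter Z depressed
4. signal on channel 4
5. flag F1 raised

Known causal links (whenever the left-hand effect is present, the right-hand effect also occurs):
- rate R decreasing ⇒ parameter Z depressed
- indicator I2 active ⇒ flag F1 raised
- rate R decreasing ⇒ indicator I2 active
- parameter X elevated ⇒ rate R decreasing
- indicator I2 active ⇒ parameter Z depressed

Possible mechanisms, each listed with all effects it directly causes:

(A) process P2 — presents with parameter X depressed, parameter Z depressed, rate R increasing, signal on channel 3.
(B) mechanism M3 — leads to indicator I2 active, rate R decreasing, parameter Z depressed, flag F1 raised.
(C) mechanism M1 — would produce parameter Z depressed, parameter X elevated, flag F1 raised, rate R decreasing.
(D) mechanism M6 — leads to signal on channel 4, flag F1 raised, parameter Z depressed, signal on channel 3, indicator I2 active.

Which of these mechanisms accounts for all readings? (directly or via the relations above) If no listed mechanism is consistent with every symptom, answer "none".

none

Checking each candidate against the observations:
(A) process P2 — fails on rate R decreasing, signal on channel 4, flag F1 raised (predicts rate R increasing, not rate R decreasing)
(B) mechanism M3 — rate R decreasing match; signal on channel 3 miss; parameter Z depressed match; signal on channel 4 miss; flag F1 raised match
(C) mechanism M1 — rate R decreasing match; signal on channel 3 miss; parameter Z depressed match; signal on channel 4 miss; flag F1 raised match
(D) mechanism M6 — does not account for rate R decreasing
None of the listed candidates fits everything.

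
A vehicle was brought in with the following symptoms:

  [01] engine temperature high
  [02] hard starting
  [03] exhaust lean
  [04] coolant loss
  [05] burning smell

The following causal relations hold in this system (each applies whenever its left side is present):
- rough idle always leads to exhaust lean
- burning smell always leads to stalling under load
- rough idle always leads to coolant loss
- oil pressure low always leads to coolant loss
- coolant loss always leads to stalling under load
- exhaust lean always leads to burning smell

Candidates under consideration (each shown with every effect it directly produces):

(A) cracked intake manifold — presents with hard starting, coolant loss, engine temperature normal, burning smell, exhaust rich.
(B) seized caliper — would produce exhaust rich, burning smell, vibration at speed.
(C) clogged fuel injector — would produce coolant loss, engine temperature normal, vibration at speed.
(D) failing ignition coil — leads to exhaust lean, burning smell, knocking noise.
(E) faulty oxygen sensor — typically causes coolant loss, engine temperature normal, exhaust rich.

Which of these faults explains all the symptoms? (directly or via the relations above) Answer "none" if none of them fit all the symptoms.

none

Checking each candidate against the observations:
(A) cracked intake manifold — engine temperature high -; hard starting +; exhaust lean -; coolant loss +; burning smell +
(B) seized caliper — fails on engine temperature high, hard starting, exhaust lean, coolant loss (predicts exhaust rich, not exhaust lean)
(C) clogged fuel injector — engine temperature high -; hard starting -; exhaust lean -; coolant loss +; burning smell -
(D) failing ignition coil — engine temperature high -; hard starting -; exhaust lean +; coolant loss -; burning smell +
(E) faulty oxygen sensor — engine temperature high -; hard starting -; exhaust lean -; coolant loss +; burning smell -
Every candidate fails on at least one observation.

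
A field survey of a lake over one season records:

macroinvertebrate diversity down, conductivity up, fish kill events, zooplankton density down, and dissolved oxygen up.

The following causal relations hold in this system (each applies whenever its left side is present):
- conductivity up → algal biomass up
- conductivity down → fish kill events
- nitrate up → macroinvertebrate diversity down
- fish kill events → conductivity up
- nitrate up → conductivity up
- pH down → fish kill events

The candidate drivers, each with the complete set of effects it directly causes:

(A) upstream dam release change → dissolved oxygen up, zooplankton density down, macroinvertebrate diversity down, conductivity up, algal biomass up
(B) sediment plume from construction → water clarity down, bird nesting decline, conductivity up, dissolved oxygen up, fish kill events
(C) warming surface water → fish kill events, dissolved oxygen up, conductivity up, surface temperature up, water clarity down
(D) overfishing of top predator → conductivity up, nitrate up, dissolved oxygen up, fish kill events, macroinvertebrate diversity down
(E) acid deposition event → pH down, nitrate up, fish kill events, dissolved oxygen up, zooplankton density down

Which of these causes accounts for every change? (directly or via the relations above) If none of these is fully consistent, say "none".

Per-candidate check:
(A) upstream dam release change — macroinvertebrate diversity down match; conductivity up match; fish kill events miss; zooplankton density down match; dissolved oxygen up match
(B) sediment plume from construction — does not account for macroinvertebrate diversity down, zooplankton density down
(C) warming surface water — does not account for macroinvertebrate diversity down, zooplankton density down
(D) overfishing of top predator — macroinvertebrate diversity down match; conductivity up match; fish kill events match; zooplankton density down miss; dissolved oxygen up match
(E) acid deposition event — macroinvertebrate diversity down match (via nitrate up → macroinvertebrate diversity down); conductivity up match (via fish kill events → conductivity up); fish kill events match; zooplankton density down match; dissolved oxygen up match
Only (E) is consistent with every observation.

E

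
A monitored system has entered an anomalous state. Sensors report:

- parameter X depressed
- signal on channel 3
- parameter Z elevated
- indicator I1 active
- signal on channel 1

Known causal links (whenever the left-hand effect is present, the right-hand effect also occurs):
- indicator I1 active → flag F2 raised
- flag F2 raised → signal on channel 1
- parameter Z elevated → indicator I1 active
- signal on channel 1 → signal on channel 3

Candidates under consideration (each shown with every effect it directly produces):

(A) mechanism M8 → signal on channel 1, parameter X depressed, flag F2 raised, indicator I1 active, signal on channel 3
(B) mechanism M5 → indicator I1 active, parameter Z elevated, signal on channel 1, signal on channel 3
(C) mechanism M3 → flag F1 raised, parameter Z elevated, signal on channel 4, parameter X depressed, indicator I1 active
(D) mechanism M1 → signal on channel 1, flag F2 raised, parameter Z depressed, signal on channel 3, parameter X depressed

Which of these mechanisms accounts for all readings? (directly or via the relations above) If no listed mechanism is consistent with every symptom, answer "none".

C

For each candidate, compare predicted effects to what was observed:
(A) mechanism M8 — parameter X depressed +; signal on channel 3 +; parameter Z elevated -; indicator I1 active +; signal on channel 1 +
(B) mechanism M5 — parameter X depressed -; signal on channel 3 +; parameter Z elevated +; indicator I1 active +; signal on channel 1 +
(C) mechanism M3 — parameter X depressed +; signal on channel 3 + (through indicator I1 active → flag F2 raised → signal on channel 1 → signal on channel 3); parameter Z elevated +; indicator I1 active +; signal on channel 1 + (through indicator I1 active → flag F2 raised → signal on channel 1)
(D) mechanism M1 — parameter X depressed +; signal on channel 3 +; parameter Z elevated -; indicator I1 active -; signal on channel 1 +
(C) alone accounts for all the evidence.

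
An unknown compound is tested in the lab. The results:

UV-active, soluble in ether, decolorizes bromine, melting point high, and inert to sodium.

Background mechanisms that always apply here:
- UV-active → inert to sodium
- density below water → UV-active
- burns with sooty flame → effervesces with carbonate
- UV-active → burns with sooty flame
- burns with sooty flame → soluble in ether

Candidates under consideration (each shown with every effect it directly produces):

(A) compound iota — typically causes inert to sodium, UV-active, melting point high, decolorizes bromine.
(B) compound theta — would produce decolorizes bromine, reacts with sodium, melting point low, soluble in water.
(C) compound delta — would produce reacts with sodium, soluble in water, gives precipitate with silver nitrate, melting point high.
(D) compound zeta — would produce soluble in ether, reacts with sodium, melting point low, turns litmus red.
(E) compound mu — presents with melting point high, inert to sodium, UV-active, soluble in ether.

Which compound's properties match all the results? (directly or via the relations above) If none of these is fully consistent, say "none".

A

Checking each candidate against the observations:
(A) compound iota — UV-active ✓; soluble in ether ✓ (via UV-active → burns with sooty flame → soluble in ether); decolorizes bromine ✓; melting point high ✓; inert to sodium ✓
(B) compound theta — fails on UV-active, soluble in ether, melting point high, inert to sodium (predicts melting point low, not melting point high; predicts reacts with sodium, not inert to sodium)
(C) compound delta — fails on UV-active, soluble in ether, decolorizes bromine, inert to sodium (predicts reacts with sodium, not inert to sodium)
(D) compound zeta — UV-active ✗; soluble in ether ✓; decolorizes bromine ✗; melting point high ✗; inert to sodium ✗
(E) compound mu — does not account for decolorizes bromine
(A) is the only candidate with no mismatches.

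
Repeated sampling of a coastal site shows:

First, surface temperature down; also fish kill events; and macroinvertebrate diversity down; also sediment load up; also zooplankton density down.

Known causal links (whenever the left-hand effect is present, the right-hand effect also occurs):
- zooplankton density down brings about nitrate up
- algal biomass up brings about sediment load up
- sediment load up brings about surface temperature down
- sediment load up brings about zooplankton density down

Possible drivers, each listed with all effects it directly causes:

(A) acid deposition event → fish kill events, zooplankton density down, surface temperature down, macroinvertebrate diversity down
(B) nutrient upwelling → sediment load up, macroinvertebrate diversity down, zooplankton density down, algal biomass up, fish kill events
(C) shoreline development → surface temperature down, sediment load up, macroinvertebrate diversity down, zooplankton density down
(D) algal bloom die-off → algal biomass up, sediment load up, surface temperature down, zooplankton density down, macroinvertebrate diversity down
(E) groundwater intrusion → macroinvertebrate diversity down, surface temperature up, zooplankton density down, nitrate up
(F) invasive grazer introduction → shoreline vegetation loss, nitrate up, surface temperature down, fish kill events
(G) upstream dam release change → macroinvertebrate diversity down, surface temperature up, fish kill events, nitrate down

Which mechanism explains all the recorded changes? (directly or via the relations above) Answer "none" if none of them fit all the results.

B

Checking each candidate against the observations:
(A) acid deposition event — surface temperature down match; fish kill events match; macroinvertebrate diversity down match; sediment load up miss; zooplankton density down match
(B) nutrient upwelling — accounts for every observation (surface temperature down via sediment load up → surface temperature down)
(C) shoreline development — surface temperature down match; fish kill events miss; macroinvertebrate diversity down match; sediment load up match; zooplankton density down match
(D) algal bloom die-off — surface temperature down match; fish kill events miss; macroinvertebrate diversity down match; sediment load up match; zooplankton density down match
(E) groundwater intrusion — fails on surface temperature down, fish kill events, sediment load up (predicts surface temperature up, not surface temperature down)
(F) invasive grazer introduction — does not account for macroinvertebrate diversity down, sediment load up, zooplankton density down
(G) upstream dam release change — fails on surface temperature down, sediment load up, zooplankton density down (predicts surface temperature up, not surface temperature down)
Only (B) is consistent with every observation.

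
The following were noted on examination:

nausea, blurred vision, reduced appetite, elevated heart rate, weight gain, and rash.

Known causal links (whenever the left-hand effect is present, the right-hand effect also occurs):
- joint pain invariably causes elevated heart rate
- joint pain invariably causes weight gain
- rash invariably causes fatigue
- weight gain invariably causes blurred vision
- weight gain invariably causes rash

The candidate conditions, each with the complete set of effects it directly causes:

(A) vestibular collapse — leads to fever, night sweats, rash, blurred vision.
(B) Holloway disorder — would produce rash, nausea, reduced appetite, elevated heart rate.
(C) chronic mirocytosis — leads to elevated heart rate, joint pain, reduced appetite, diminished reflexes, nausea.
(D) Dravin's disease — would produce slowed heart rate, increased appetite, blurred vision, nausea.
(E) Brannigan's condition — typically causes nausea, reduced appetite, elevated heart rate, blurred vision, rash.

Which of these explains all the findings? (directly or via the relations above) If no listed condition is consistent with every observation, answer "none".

Per-candidate check:
(A) vestibular collapse — does not account for nausea, reduced appetite, elevated heart rate, weight gain
(B) Holloway disorder — does not account for blurred vision, weight gain
(C) chronic mirocytosis — accounts for every observation (blurred vision through joint pain → weight gain → blurred vision)
(D) Dravin's disease — nausea yes; blurred vision yes; reduced appetite NO; elevated heart rate NO; weight gain NO; rash NO
(E) Brannigan's condition — does not account for weight gain
Only (C) is consistent with every observation.

C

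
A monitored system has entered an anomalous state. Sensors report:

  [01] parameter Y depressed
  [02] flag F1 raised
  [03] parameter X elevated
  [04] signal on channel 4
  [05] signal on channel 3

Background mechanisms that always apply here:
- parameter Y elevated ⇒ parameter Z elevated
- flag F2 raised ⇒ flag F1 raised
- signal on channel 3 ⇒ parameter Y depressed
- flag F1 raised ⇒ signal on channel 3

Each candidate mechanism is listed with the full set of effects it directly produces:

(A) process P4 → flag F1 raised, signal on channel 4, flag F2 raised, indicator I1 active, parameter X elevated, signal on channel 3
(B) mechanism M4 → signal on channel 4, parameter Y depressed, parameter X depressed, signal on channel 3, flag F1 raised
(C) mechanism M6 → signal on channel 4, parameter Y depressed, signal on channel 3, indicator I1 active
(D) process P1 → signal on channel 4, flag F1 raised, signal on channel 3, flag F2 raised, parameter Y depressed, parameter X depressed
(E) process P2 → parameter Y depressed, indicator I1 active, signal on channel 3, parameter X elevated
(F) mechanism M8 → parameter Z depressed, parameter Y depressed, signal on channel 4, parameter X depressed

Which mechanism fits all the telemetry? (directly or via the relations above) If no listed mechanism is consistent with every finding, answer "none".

Checking each candidate against the observations:
(A) process P4 — parameter Y depressed ✓ (via signal on channel 3 → parameter Y depressed); flag F1 raised ✓; parameter X elevated ✓; signal on channel 4 ✓; signal on channel 3 ✓
(B) mechanism M4 — parameter Y depressed ✓; flag F1 raised ✓; parameter X elevated ✗; signal on channel 4 ✓; signal on channel 3 ✓
(C) mechanism M6 — does not account for flag F1 raised, parameter X elevated
(D) process P1 — parameter Y depressed ✓; flag F1 raised ✓; parameter X elevated ✗; signal on channel 4 ✓; signal on channel 3 ✓
(E) process P2 — does not account for flag F1 raised, signal on channel 4
(F) mechanism M8 — parameter Y depressed ✓; flag F1 raised ✗; parameter X elevated ✗; signal on channel 4 ✓; signal on channel 3 ✗
(A) is the only candidate with no mismatches.

A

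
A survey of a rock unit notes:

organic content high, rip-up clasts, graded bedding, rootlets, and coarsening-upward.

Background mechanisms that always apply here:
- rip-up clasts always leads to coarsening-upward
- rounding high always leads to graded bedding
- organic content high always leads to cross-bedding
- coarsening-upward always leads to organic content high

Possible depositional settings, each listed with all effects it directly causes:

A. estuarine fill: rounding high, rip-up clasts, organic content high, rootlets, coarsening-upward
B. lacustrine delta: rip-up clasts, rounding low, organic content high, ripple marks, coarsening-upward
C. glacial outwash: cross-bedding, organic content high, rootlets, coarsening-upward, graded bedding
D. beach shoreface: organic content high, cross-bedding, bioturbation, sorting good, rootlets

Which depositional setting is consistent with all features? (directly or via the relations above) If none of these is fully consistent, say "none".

A

For each candidate, compare predicted effects to what was observed:
(A) estuarine fill — accounts for every observation (graded bedding by rounding high → graded bedding)
(B) lacustrine delta — organic content high yes; rip-up clasts yes; graded bedding NO; rootlets NO; coarsening-upward yes
(C) glacial outwash — does not account for rip-up clasts
(D) beach shoreface — does not account for rip-up clasts, graded bedding, coarsening-upward
Only (A) is consistent with every observation.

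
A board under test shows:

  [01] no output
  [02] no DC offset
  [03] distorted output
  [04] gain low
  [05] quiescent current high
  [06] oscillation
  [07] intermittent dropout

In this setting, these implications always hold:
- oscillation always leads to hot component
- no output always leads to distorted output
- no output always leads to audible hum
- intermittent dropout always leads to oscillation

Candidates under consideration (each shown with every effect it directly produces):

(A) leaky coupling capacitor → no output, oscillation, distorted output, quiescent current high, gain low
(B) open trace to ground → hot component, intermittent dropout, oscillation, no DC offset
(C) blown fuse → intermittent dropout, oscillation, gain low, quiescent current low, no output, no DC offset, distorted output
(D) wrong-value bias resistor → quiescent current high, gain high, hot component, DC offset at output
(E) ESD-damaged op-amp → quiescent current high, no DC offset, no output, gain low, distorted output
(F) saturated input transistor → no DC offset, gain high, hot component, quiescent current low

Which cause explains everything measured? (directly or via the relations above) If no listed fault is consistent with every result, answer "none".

Per-candidate check:
(A) leaky coupling capacitor — does not account for no DC offset, intermittent dropout
(B) open trace to ground — no output ✗; no DC offset ✓; distorted output ✗; gain low ✗; quiescent current high ✗; oscillation ✓; intermittent dropout ✓
(C) blown fuse — no output ✓; no DC offset ✓; distorted output ✓; gain low ✓; quiescent current high ✗; oscillation ✓; intermittent dropout ✓
(D) wrong-value bias resistor — fails on no output, no DC offset, distorted output, gain low, oscillation, intermittent dropout (predicts DC offset at output, not no DC offset; predicts gain high, not gain low)
(E) ESD-damaged op-amp — no output ✓; no DC offset ✓; distorted output ✓; gain low ✓; quiescent current high ✓; oscillation ✗; intermittent dropout ✗
(F) saturated input transistor — fails on no output, distorted output, gain low, quiescent current high, oscillation, intermittent dropout (predicts gain high, not gain low; predicts quiescent current low, not quiescent current high)
None of the listed candidates fits everything.

none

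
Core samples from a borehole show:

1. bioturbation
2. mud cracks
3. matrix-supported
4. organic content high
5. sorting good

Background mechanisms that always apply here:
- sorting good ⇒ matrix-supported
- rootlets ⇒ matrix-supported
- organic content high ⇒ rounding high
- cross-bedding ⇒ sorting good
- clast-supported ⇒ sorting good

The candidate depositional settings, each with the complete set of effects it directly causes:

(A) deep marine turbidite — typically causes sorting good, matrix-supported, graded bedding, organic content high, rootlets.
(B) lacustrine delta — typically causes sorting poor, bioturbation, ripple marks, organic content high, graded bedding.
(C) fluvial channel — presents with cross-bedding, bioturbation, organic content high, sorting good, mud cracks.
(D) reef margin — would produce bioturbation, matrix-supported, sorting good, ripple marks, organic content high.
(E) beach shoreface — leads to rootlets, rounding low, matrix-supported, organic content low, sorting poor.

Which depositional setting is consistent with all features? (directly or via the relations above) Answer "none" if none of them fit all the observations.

For each candidate, compare predicted effects to what was observed:
(A) deep marine turbidite — bioturbation miss; mud cracks miss; matrix-supported match; organic content high match; sorting good match
(B) lacustrine delta — bioturbation match; mud cracks miss; matrix-supported miss; organic content high match; sorting good miss
(C) fluvial channel — bioturbation match; mud cracks match; matrix-supported match (through sorting good → matrix-supported); organic content high match; sorting good match
(D) reef margin — does not account for mud cracks
(E) beach shoreface — fails on bioturbation, mud cracks, organic content high, sorting good (predicts organic content low, not organic content high; predicts sorting poor, not sorting good)
Only (C) is consistent with every observation.

C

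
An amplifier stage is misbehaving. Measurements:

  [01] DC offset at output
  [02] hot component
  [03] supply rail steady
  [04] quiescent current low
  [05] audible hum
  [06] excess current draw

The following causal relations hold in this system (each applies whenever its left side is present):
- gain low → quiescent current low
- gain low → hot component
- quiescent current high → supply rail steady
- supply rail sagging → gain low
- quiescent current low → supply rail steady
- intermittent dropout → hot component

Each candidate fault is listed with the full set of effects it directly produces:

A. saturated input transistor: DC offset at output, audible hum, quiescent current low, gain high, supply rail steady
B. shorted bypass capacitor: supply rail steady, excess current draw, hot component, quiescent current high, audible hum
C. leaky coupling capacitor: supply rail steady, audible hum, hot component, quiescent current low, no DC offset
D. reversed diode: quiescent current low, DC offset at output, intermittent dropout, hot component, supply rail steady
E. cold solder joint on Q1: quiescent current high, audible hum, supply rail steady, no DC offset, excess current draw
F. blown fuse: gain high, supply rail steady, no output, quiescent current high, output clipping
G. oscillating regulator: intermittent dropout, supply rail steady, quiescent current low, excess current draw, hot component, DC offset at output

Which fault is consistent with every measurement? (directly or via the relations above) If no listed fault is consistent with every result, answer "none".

Checking each candidate against the observations:
(A) saturated input transistor — does not account for hot component, excess current draw
(B) shorted bypass capacitor — fails on DC offset at output, quiescent current low (predicts quiescent current high, not quiescent current low)
(C) leaky coupling capacitor — DC offset at output NO; hot component yes; supply rail steady yes; quiescent current low yes; audible hum yes; excess current draw NO
(D) reversed diode — DC offset at output yes; hot component yes; supply rail steady yes; quiescent current low yes; audible hum NO; excess current draw NO
(E) cold solder joint on Q1 — DC offset at output NO; hot component NO; supply rail steady yes; quiescent current low NO; audible hum yes; excess current draw yes
(F) blown fuse — DC offset at output NO; hot component NO; supply rail steady yes; quiescent current low NO; audible hum NO; excess current draw NO
(G) oscillating regulator — DC offset at output yes; hot component yes; supply rail steady yes; quiescent current low yes; audible hum NO; excess current draw yes
Every candidate fails on at least one observation.

none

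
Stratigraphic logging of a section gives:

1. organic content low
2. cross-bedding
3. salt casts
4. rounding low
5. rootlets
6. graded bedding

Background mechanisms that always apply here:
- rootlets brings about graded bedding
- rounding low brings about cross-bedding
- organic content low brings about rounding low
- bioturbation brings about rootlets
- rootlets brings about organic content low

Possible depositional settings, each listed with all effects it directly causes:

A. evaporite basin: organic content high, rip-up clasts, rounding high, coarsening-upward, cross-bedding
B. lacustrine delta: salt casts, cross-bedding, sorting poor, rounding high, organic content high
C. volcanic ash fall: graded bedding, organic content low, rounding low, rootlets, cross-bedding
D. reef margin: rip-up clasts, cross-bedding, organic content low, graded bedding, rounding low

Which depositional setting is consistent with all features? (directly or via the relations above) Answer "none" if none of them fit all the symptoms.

none

Testing each hypothesis:
(A) evaporite basin — fails on organic content low, salt casts, rounding low, rootlets, graded bedding (predicts organic content high, not organic content low; predicts rounding high, not rounding low)
(B) lacustrine delta — fails on organic content low, rounding low, rootlets, graded bedding (predicts organic content high, not organic content low; predicts rounding high, not rounding low)
(C) volcanic ash fall — organic content low yes; cross-bedding yes; salt casts NO; rounding low yes; rootlets yes; graded bedding yes
(D) reef margin — organic content low yes; cross-bedding yes; salt casts NO; rounding low yes; rootlets NO; graded bedding yes
None of the listed candidates fits everything.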